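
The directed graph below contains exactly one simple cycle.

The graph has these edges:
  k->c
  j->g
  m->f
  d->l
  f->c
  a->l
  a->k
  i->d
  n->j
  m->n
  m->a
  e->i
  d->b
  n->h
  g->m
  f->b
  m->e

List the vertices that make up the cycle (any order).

DFS with gray/black marking from g:
g gray
  m gray
    f gray
      b gray
      b black
      c gray
      c black
    f black
    a gray
      l gray
      l black
      k gray
        k→c: c black — skip
      k black
    a black
    n gray
      h gray
      h black
      j gray
        j→g: g is gray → back edge
Back edge closes the cycle g → m → n → j → g; its vertices are {g, j, m, n}.

g, j, m, n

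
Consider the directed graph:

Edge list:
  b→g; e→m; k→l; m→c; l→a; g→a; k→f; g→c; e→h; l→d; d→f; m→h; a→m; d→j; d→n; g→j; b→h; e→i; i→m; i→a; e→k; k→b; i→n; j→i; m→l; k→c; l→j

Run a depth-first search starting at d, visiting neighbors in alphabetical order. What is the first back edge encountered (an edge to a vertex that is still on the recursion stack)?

DFS from d (visiting neighbors in alphabetical order); mark gray on enter, black on exit:
d gray
  f gray
  f black
  j gray
    i gray
      a gray
        m gray
          c gray
          c black
          h gray
          h black
          l gray
            l→a: a is gray → back edge
First back edge: l → a.

l→a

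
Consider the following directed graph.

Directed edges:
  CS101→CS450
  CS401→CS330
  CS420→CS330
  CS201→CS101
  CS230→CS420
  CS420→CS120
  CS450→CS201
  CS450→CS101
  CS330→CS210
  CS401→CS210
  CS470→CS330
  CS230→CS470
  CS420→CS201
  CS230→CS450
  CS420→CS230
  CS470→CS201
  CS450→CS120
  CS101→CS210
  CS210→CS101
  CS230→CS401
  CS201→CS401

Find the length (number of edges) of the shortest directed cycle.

For each vertex v, BFS finds the shortest path from v back to v.
The shortest such closed walk is CS230 → CS420 → CS230, length 2.

2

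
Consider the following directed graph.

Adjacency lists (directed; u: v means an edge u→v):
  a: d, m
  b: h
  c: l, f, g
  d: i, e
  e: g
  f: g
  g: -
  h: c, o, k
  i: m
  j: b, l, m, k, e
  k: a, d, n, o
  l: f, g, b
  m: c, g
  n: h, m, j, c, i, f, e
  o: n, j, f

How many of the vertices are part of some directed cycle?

12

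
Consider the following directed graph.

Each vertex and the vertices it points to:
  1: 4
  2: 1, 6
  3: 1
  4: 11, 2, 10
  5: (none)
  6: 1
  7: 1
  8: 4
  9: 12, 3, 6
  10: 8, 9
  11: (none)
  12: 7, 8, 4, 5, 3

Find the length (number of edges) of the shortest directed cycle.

For each vertex v, BFS finds the shortest path from v back to v.
The shortest such closed walk is 8 → 4 → 10 → 8, length 3.

3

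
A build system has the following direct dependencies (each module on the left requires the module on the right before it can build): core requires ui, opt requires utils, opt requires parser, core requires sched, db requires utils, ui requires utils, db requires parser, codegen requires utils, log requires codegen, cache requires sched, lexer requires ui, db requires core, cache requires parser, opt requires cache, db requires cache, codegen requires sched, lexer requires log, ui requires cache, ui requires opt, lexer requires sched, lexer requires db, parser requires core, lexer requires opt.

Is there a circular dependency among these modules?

Yes

DFS with white/gray/black marking, starting from db:
db gray
  parser gray
    core gray
      ui gray
        opt gray
          utils gray
          utils black
          opt→parser: parser is gray → back edge
Back edge found, so a cycle exists: parser → core → ui → opt → parser.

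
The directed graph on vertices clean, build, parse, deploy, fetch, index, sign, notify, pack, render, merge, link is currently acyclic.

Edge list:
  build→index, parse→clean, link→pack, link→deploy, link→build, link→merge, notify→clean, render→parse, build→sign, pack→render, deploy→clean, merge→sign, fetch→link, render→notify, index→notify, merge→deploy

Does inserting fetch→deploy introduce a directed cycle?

Adding fetch→deploy creates a cycle iff deploy can already reach fetch.
Explore from deploy: no path reaches fetch. The graph stays acyclic.

No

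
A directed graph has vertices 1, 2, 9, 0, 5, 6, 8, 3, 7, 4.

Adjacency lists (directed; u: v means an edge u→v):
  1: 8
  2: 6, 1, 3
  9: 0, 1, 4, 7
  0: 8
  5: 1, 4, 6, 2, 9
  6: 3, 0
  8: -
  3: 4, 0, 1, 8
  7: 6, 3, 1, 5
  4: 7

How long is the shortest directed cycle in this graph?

3

For each vertex v, BFS finds the shortest path from v back to v.
The shortest such closed walk is 5 → 9 → 7 → 5, length 3.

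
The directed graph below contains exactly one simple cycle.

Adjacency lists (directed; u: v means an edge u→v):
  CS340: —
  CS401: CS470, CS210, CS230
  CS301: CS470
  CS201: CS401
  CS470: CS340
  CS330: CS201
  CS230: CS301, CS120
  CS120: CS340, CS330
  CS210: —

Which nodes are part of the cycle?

CS120, CS201, CS230, CS330, CS401

DFS with gray/black marking from CS201:
CS201 gray
  CS401 gray
    CS470 gray
      CS340 gray
      CS340 black
    CS470 black
    CS210 gray
    CS210 black
    CS230 gray
      CS301 gray
        CS301→CS470: CS470 black — skip
      CS301 black
      CS120 gray
        CS120→CS340: CS340 black — skip
        CS330 gray
          CS330→CS201: CS201 is gray → back edge
Back edge closes the cycle CS201 → CS401 → CS230 → CS120 → CS330 → CS201; its vertices are {CS120, CS201, CS230, CS330, CS401}.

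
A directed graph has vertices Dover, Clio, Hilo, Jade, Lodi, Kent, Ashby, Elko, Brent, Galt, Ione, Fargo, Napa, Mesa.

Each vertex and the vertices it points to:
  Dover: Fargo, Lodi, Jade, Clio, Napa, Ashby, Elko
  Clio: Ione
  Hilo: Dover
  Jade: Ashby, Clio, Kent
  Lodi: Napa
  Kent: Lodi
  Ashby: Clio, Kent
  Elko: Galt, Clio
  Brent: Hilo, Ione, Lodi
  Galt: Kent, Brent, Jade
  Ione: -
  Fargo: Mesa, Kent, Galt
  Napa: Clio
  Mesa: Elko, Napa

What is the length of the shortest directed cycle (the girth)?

For each vertex v, BFS finds the shortest path from v back to v.
The shortest such closed walk is Hilo → Dover → Fargo → Galt → Brent → Hilo, length 5.

5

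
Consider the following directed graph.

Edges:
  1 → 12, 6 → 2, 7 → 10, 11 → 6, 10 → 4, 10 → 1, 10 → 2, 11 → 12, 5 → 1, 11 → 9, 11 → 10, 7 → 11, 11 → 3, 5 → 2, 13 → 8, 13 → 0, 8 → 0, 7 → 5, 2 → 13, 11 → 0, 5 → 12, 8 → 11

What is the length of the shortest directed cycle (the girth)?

5

For each vertex v, BFS finds the shortest path from v back to v.
The shortest such closed walk is 10 → 2 → 13 → 8 → 11 → 10, length 5.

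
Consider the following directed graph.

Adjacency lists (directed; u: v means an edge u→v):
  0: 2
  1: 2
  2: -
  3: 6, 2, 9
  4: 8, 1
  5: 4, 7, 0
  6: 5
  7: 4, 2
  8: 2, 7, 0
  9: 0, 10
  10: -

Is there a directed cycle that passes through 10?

10 lies on a cycle iff there is a path from 10 back to itself.
Exploring from 10, it never reaches itself; equivalently, its strongly connected component is a singleton.

No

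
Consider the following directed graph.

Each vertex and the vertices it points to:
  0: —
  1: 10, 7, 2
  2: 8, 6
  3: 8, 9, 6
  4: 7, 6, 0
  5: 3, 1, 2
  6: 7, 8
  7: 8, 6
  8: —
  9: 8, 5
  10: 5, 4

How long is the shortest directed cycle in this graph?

For each vertex v, BFS finds the shortest path from v back to v.
The shortest such closed walk is 7 → 6 → 7, length 2.

2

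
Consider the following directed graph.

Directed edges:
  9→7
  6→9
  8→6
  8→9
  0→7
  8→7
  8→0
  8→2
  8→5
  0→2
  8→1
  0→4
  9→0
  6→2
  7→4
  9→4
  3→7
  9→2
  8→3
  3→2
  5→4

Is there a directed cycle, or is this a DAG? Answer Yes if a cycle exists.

DFS with white/gray/black marking, starting from 5:
5 gray
  4 gray
  4 black
5 black
6 gray
  9 gray
    7 gray
      7→4: 4 black — skip
    7 black
    0 gray
      0→4: 4 black — skip
      2 gray
      2 black
      0→7: 7 black — skip
    0 black
    9→4: 4 black — skip
    9→2: 2 black — skip
  9 black
  6→2: 2 black — skip
6 black
8 gray
  8→7: 7 black — skip
  8→0: 0 black — skip
  3 gray
    3→2: 2 black — skip
    3→7: 7 black — skip
  3 black
  8→5: 5 black — skip
  1 gray
  1 black
  8→6: 6 black — skip
  8→2: 2 black — skip
  8→9: 9 black — skip
8 black
Every edge goes to a white or black vertex — no back edge, so the graph is acyclic.

No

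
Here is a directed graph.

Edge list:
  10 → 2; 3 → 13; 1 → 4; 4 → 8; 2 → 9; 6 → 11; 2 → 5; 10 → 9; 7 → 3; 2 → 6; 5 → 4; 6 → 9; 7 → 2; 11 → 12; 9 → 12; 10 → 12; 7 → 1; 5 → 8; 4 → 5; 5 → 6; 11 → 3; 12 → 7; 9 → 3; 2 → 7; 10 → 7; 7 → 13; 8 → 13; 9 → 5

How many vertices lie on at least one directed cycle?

9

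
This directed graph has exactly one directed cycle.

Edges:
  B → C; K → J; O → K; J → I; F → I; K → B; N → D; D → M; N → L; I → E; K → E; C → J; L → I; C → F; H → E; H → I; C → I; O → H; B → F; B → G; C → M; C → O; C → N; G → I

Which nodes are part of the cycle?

B, C, K, O

DFS with gray/black marking from B:
B gray
  G gray
    I gray
      E gray
      E black
    I black
  G black
  C gray
    M gray
    M black
    C→I: I black — skip
    O gray
      K gray
        J gray
          J→I: I black — skip
        J black
        K→B: B is gray → back edge
Back edge closes the cycle B → C → O → K → B; its vertices are {B, C, K, O}.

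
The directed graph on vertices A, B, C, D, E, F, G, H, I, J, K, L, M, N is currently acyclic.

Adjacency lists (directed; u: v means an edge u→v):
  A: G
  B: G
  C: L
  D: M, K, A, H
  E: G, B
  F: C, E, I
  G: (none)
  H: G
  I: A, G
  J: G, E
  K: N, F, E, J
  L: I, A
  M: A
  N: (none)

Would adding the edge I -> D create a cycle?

Yes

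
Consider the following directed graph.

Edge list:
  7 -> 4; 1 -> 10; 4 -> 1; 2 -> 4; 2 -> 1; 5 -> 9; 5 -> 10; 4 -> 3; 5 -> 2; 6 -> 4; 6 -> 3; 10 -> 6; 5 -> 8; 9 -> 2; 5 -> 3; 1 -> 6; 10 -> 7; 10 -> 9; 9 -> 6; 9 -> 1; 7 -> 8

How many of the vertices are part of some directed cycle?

A vertex is on a directed cycle iff it belongs to a strongly connected component of size ≥ 2 (or has a self-loop).
The vertices on cycles are {1, 2, 4, 6, 7, 9, 10} — 7 in total.

7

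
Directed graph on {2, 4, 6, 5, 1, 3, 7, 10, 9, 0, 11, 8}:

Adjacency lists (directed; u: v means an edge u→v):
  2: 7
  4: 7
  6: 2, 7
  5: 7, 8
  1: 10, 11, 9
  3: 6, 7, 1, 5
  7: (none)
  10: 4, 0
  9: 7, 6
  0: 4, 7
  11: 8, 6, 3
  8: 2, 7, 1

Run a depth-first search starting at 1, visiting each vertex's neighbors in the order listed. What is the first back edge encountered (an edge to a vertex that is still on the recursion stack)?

8→1

DFS from 1 (visiting each vertex's neighbors in the order listed); mark gray on enter, black on exit:
1 gray
  10 gray
    4 gray
      7 gray
      7 black
    4 black
    0 gray
      0→4: 4 black — skip
      0→7: 7 black — skip
    0 black
  10 black
  11 gray
    8 gray
      2 gray
        2→7: 7 black — skip
      2 black
      8→7: 7 black — skip
      8→1: 1 is gray → back edge
First back edge: 8 → 1.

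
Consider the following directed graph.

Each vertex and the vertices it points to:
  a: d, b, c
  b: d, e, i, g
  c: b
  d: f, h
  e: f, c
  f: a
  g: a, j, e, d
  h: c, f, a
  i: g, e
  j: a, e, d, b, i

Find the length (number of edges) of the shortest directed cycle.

3

For each vertex v, BFS finds the shortest path from v back to v.
The shortest such closed walk is j → i → g → j, length 3.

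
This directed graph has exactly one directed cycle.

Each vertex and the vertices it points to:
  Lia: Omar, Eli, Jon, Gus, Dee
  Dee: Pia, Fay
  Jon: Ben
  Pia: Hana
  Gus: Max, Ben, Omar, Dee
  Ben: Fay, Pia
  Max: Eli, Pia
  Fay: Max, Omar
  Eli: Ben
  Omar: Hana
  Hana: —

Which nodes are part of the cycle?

Ben, Eli, Fay, Max

DFS with gray/black marking from Max:
Max gray
  Eli gray
    Ben gray
      Fay gray
        Fay→Max: Max is gray → back edge
Back edge closes the cycle Max → Eli → Ben → Fay → Max; its vertices are {Ben, Eli, Fay, Max}.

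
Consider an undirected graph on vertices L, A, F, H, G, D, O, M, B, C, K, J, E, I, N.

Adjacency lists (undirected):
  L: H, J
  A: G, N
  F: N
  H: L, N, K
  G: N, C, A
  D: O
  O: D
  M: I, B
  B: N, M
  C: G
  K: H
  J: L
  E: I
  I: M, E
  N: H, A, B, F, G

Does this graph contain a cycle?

Yes

DFS, tracking each vertex's parent; an edge to a visited non-parent vertex closes a cycle.
Start from N:
visit N (parent –)
  visit H (parent N)
    visit L (parent H)
      L–H: parent, skip
      visit J (parent L)
        J–L: parent, skip
    H–N: parent, skip
    visit K (parent H)
      K–H: parent, skip
  visit A (parent N)
    visit G (parent A)
      G–N: N visited and ≠ parent → cycle
Cycle: N – A – G – N.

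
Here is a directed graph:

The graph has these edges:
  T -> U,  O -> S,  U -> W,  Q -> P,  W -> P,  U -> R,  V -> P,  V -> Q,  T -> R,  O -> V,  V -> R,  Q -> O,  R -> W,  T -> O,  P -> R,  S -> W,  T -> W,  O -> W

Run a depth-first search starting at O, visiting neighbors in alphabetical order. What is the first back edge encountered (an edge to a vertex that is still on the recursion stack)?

DFS from O (visiting neighbors in alphabetical order); mark gray on enter, black on exit:
O gray
  S gray
    W gray
      P gray
        R gray
          R→W: W is gray → back edge
First back edge: R → W.

R→W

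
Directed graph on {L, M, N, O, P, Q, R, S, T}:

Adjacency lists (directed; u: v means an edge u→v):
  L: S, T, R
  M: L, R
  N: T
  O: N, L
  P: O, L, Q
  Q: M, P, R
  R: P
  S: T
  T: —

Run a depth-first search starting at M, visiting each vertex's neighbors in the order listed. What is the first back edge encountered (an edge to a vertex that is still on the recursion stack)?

O->L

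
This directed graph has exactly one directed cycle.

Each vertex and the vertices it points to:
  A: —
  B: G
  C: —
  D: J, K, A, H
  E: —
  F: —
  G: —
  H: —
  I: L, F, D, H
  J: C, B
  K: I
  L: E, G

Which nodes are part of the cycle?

D, I, K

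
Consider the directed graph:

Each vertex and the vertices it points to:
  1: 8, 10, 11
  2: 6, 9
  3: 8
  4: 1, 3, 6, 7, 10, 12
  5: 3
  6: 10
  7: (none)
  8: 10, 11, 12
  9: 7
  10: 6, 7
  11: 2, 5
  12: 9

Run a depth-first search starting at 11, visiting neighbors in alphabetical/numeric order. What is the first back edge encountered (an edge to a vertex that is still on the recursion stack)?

DFS from 11 (visiting neighbors in alphabetical/numeric order); mark gray on enter, black on exit:
11 gray
  2 gray
    6 gray
      10 gray
        10→6: 6 is gray → back edge
First back edge: 10 → 6.

10→6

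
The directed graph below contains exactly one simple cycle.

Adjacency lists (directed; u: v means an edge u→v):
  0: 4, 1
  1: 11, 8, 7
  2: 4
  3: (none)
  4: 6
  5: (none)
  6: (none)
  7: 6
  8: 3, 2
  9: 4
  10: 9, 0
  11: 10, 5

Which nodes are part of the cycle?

0, 1, 10, 11

DFS with gray/black marking from 1:
1 gray
  11 gray
    10 gray
      9 gray
        4 gray
          6 gray
          6 black
        4 black
      9 black
      0 gray
        0→4: 4 black — skip
        0→1: 1 is gray → back edge
Back edge closes the cycle 1 → 11 → 10 → 0 → 1; its vertices are {0, 1, 10, 11}.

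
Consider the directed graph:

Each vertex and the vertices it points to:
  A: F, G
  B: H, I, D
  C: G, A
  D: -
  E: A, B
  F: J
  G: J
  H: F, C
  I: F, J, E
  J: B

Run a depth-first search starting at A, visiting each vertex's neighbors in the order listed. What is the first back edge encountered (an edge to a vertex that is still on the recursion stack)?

H->F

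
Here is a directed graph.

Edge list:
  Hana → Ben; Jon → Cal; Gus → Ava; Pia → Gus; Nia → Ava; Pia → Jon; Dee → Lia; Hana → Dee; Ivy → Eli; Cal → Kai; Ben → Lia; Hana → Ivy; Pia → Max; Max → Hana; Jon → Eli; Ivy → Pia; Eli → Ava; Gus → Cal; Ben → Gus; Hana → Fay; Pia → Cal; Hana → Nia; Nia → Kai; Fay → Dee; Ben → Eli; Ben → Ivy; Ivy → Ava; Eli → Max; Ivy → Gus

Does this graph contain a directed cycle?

DFS with white/gray/black marking, starting from Jon:
Jon gray
  Eli gray
    Max gray
      Hana gray
        Ivy gray
          Pia gray
            Gus gray
              Cal gray
                Kai gray
                Kai black
              Cal black
              Ava gray
              Ava black
            Gus black
            Pia→Max: Max is gray → back edge
Back edge found, so a cycle exists: Max → Hana → Ivy → Pia → Max.

Yes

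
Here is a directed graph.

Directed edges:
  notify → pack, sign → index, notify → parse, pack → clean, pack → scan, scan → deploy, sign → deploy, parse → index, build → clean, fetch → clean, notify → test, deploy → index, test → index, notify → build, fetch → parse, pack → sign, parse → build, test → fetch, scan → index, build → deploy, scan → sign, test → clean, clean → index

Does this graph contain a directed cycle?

No

DFS with white/gray/black marking, starting from build:
build gray
  clean gray
    index gray
    index black
  clean black
  deploy gray
    deploy→index: index black — skip
  deploy black
build black
fetch gray
  parse gray
    parse→build: build black — skip
    parse→index: index black — skip
  parse black
  fetch→clean: clean black — skip
fetch black
scan gray
  sign gray
    sign→deploy: deploy black — skip
    sign→index: index black — skip
  sign black
  scan→deploy: deploy black — skip
  scan→index: index black — skip
scan black
pack gray
  pack→sign: sign black — skip
  pack→clean: clean black — skip
  pack→scan: scan black — skip
pack black
test gray
  test→index: index black — skip
  test→clean: clean black — skip
  test→fetch: fetch black — skip
test black
notify gray
  notify→pack: pack black — skip
  notify→parse: parse black — skip
  notify→build: build black — skip
  notify→test: test black — skip
notify black
Every edge goes to a white or black vertex — no back edge, so the graph is acyclic.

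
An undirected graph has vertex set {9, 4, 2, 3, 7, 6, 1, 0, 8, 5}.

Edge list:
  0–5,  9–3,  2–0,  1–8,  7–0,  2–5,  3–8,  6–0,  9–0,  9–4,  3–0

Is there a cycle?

DFS, tracking each vertex's parent; an edge to a visited non-parent vertex closes a cycle.
Start from 5:
visit 5 (parent –)
  visit 2 (parent 5)
    2–5: parent, skip
    visit 0 (parent 2)
      0–5: 5 visited and ≠ parent → cycle
Cycle: 5 – 2 – 0 – 5.

Yes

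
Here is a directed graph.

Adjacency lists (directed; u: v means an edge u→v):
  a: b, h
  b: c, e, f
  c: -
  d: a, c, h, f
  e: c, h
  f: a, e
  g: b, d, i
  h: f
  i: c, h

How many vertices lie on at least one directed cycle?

5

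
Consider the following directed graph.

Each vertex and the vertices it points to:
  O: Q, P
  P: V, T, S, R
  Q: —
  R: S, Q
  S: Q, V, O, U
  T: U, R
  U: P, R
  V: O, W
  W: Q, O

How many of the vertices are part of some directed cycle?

A vertex is on a directed cycle iff it belongs to a strongly connected component of size ≥ 2 (or has a self-loop).
The vertices on cycles are {O, P, R, S, T, U, V, W} — 8 in total.

8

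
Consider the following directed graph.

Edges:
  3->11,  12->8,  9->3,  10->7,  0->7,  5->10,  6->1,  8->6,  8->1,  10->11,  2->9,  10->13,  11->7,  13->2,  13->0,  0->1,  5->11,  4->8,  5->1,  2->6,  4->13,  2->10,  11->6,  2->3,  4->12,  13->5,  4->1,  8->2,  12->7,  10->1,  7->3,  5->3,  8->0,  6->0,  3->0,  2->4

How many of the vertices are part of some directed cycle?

A vertex is on a directed cycle iff it belongs to a strongly connected component of size ≥ 2 (or has a self-loop).
The vertices on cycles are {0, 2, 3, 4, 5, 6, 7, 8, 10, 11, 12, 13} — 12 in total.

12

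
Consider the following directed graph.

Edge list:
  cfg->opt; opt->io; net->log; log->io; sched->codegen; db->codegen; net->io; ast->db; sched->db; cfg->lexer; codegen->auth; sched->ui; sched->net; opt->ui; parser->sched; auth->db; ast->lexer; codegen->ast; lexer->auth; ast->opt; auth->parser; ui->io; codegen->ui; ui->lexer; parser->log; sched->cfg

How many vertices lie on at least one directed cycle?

A vertex is on a directed cycle iff it belongs to a strongly connected component of size ≥ 2 (or has a self-loop).
The vertices on cycles are {db, ui, ast, cfg, opt, auth, lexer, sched, parser, codegen} — 10 in total.

10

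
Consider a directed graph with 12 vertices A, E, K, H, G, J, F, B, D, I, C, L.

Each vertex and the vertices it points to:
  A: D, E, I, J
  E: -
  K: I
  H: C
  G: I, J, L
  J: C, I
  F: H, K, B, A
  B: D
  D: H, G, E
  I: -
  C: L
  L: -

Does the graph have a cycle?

DFS with white/gray/black marking, starting from L:
L gray
L black
A gray
  D gray
    H gray
      C gray
        C→L: L black — skip
      C black
    H black
    G gray
      I gray
      I black
      J gray
        J→C: C black — skip
        J→I: I black — skip
      J black
      G→L: L black — skip
    G black
    E gray
    E black
  D black
  A→E: E black — skip
  A→I: I black — skip
  A→J: J black — skip
A black
K gray
  K→I: I black — skip
K black
F gray
  F→H: H black — skip
  F→K: K black — skip
  B gray
    B→D: D black — skip
  B black
  F→A: A black — skip
F black
Every edge goes to a white or black vertex — no back edge, so the graph is acyclic.

No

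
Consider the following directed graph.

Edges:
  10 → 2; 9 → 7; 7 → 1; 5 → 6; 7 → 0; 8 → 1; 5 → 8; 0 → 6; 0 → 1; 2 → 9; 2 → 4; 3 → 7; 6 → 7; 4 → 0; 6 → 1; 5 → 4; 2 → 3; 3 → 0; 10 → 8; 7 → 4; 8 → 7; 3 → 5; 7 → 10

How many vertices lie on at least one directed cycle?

10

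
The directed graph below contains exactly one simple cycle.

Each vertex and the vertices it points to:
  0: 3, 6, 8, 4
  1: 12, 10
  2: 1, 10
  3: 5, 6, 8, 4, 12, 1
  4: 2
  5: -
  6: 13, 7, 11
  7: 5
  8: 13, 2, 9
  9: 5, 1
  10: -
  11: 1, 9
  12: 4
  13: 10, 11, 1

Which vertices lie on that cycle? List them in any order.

1, 2, 4, 12

DFS with gray/black marking from 12:
12 gray
  4 gray
    2 gray
      1 gray
        1→12: 12 is gray → back edge
Back edge closes the cycle 12 → 4 → 2 → 1 → 12; its vertices are {1, 2, 4, 12}.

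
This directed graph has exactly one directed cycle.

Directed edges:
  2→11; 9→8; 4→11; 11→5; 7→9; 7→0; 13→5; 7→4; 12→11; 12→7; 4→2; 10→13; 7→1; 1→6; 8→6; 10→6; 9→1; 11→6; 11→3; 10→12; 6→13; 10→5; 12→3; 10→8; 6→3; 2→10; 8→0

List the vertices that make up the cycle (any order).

2, 4, 7, 10, 12

DFS with gray/black marking from 7:
7 gray
  9 gray
    8 gray
      0 gray
      0 black
      6 gray
        13 gray
          5 gray
          5 black
        13 black
        3 gray
        3 black
      6 black
    8 black
    1 gray
      1→6: 6 black — skip
    1 black
  9 black
  7→1: 1 black — skip
  4 gray
    11 gray
      11→3: 3 black — skip
      11→5: 5 black — skip
      11→6: 6 black — skip
    11 black
    2 gray
      10 gray
        10→6: 6 black — skip
        12 gray
          12→7: 7 is gray → back edge
Back edge closes the cycle 7 → 4 → 2 → 10 → 12 → 7; its vertices are {2, 4, 7, 10, 12}.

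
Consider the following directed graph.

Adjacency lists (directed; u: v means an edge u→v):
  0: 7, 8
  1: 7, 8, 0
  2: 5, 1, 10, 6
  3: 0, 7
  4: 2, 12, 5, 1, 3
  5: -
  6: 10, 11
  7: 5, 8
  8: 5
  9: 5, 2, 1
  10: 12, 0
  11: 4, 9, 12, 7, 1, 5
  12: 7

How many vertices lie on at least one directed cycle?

A vertex is on a directed cycle iff it belongs to a strongly connected component of size ≥ 2 (or has a self-loop).
The vertices on cycles are {2, 4, 6, 9, 11} — 5 in total.

5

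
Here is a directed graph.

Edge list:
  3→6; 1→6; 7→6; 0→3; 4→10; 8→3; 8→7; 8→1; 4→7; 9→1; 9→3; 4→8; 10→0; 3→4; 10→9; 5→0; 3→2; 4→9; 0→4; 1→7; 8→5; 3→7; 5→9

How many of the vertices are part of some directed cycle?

7

A vertex is on a directed cycle iff it belongs to a strongly connected component of size ≥ 2 (or has a self-loop).
The vertices on cycles are {0, 3, 4, 5, 8, 9, 10} — 7 in total.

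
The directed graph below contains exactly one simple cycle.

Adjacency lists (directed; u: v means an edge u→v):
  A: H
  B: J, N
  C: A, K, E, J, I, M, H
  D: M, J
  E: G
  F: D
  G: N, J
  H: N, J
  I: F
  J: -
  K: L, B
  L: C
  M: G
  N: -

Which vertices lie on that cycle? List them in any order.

DFS with gray/black marking from C:
C gray
  A gray
    H gray
      N gray
      N black
      J gray
      J black
    H black
  A black
  K gray
    L gray
      L→C: C is gray → back edge
Back edge closes the cycle C → K → L → C; its vertices are {C, K, L}.

C, K, L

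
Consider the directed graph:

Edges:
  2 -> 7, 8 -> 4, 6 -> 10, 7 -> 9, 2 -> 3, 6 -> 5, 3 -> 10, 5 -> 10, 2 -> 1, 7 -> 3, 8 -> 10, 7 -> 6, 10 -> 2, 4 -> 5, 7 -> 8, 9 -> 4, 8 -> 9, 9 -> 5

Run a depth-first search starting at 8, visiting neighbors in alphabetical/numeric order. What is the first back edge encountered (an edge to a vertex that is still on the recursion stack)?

3→10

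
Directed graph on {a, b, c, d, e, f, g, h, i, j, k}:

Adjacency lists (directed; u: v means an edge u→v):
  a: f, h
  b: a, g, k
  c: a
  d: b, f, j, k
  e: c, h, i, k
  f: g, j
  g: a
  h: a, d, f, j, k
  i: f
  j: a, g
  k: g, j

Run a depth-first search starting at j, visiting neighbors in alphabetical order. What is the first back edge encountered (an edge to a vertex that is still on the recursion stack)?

DFS from j (visiting neighbors in alphabetical order); mark gray on enter, black on exit:
j gray
  a gray
    f gray
      g gray
        g→a: a is gray → back edge
First back edge: g → a.

g→a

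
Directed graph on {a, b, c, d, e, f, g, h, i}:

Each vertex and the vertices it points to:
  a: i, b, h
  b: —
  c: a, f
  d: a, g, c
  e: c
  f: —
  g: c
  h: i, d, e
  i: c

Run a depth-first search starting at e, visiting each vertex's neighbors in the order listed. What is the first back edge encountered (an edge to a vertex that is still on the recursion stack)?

i->c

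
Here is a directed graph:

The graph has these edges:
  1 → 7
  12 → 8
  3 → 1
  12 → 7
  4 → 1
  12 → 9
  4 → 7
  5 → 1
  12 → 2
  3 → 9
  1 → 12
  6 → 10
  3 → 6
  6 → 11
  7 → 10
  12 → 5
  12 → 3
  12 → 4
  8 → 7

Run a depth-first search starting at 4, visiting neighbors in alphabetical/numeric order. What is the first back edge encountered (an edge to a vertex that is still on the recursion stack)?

3→1

DFS from 4 (visiting neighbors in alphabetical/numeric order); mark gray on enter, black on exit:
4 gray
  1 gray
    7 gray
      10 gray
      10 black
    7 black
    12 gray
      2 gray
      2 black
      3 gray
        3→1: 1 is gray → back edge
First back edge: 3 → 1.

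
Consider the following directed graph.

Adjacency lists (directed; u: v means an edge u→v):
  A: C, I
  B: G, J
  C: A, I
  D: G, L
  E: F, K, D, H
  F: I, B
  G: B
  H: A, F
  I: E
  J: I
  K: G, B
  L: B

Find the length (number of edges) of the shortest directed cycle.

For each vertex v, BFS finds the shortest path from v back to v.
The shortest such closed walk is A → C → A, length 2.

2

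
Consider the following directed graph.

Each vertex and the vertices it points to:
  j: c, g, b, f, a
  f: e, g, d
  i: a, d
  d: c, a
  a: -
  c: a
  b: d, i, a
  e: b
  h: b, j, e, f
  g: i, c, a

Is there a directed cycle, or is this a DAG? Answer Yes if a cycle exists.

No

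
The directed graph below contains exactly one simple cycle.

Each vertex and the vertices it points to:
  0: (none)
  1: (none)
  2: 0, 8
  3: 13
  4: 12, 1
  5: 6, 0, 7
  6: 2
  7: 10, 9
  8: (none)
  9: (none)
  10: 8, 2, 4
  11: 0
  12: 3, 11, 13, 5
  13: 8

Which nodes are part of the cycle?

4, 5, 7, 10, 12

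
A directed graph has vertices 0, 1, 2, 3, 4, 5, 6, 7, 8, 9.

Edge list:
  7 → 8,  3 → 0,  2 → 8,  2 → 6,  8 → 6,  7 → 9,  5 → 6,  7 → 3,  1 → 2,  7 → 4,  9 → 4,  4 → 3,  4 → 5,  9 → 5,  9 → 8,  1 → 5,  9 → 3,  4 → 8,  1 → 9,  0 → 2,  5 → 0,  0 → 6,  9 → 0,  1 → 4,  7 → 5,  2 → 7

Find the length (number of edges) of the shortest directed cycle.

4

For each vertex v, BFS finds the shortest path from v back to v.
The shortest such closed walk is 2 → 7 → 9 → 0 → 2, length 4.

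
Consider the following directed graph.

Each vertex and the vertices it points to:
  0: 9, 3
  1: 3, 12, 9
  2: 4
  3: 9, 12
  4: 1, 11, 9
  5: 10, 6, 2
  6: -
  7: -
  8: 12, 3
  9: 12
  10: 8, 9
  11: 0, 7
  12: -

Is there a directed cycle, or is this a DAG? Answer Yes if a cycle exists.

No

DFS with white/gray/black marking, starting from 2:
2 gray
  4 gray
    1 gray
      3 gray
        9 gray
          12 gray
          12 black
        9 black
        3→12: 12 black — skip
      3 black
      1→12: 12 black — skip
      1→9: 9 black — skip
    1 black
    11 gray
      0 gray
        0→9: 9 black — skip
        0→3: 3 black — skip
      0 black
      7 gray
      7 black
    11 black
    4→9: 9 black — skip
  4 black
2 black
5 gray
  10 gray
    8 gray
      8→12: 12 black — skip
      8→3: 3 black — skip
    8 black
    10→9: 9 black — skip
  10 black
  6 gray
  6 black
  5→2: 2 black — skip
5 black
Every edge goes to a white or black vertex — no back edge, so the graph is acyclic.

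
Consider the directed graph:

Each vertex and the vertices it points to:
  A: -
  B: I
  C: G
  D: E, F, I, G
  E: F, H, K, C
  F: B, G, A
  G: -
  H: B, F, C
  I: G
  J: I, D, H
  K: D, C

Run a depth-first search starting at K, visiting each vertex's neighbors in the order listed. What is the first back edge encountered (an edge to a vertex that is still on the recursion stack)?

DFS from K (visiting each vertex's neighbors in the order listed); mark gray on enter, black on exit:
K gray
  D gray
    E gray
      F gray
        B gray
          I gray
            G gray
            G black
          I black
        B black
        F→G: G black — skip
        A gray
        A black
      F black
      H gray
        H→B: B black — skip
        H→F: F black — skip
        C gray
          C→G: G black — skip
        C black
      H black
      E→K: K is gray → back edge
First back edge: E → K.

E->K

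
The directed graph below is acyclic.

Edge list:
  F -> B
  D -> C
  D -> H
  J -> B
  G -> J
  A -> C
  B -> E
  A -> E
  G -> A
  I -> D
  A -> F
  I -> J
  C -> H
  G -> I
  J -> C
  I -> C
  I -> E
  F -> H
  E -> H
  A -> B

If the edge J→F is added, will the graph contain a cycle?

Adding J→F creates a cycle iff F can already reach J.
Explore from F: no path reaches J. The graph stays acyclic.

No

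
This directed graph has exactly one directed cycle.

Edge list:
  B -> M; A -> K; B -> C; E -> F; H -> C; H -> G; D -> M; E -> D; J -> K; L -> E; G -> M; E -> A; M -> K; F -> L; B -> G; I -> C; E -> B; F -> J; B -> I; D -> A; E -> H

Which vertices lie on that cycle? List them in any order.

DFS with gray/black marking from E:
E gray
  B gray
    C gray
    C black
    G gray
      M gray
        K gray
        K black
      M black
    G black
    B→M: M black — skip
    I gray
      I→C: C black — skip
    I black
  B black
  A gray
    A→K: K black — skip
  A black
  D gray
    D→M: M black — skip
    D→A: A black — skip
  D black
  F gray
    J gray
      J→K: K black — skip
    J black
    L gray
      L→E: E is gray → back edge
Back edge closes the cycle E → F → L → E; its vertices are {E, F, L}.

E, F, L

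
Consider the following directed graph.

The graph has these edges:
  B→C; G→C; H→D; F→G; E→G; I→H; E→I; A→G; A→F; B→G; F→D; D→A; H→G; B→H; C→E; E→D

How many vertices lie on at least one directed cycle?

8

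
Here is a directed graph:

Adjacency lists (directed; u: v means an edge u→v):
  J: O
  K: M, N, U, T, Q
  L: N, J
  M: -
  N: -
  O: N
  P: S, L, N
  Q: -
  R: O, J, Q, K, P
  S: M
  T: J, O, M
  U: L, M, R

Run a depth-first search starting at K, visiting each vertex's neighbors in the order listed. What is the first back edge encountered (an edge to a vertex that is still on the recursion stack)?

R→K

DFS from K (visiting each vertex's neighbors in the order listed); mark gray on enter, black on exit:
K gray
  M gray
  M black
  N gray
  N black
  U gray
    L gray
      L→N: N black — skip
      J gray
        O gray
          O→N: N black — skip
        O black
      J black
    L black
    U→M: M black — skip
    R gray
      R→O: O black — skip
      R→J: J black — skip
      Q gray
      Q black
      R→K: K is gray → back edge
First back edge: R → K.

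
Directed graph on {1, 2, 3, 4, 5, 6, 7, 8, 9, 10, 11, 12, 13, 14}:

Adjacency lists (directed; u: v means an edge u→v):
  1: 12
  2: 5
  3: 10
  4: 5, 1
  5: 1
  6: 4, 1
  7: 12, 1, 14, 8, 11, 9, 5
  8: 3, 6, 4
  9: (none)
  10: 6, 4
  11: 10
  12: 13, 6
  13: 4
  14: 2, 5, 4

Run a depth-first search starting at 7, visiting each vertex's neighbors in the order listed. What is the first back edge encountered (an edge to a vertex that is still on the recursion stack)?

1→12

DFS from 7 (visiting each vertex's neighbors in the order listed); mark gray on enter, black on exit:
7 gray
  12 gray
    13 gray
      4 gray
        5 gray
          1 gray
            1→12: 12 is gray → back edge
First back edge: 1 → 12.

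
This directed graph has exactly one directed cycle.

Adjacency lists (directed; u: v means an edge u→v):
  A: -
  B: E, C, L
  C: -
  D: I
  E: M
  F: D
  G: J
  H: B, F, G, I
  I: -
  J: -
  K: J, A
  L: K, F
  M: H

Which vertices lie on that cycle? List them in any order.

B, E, H, M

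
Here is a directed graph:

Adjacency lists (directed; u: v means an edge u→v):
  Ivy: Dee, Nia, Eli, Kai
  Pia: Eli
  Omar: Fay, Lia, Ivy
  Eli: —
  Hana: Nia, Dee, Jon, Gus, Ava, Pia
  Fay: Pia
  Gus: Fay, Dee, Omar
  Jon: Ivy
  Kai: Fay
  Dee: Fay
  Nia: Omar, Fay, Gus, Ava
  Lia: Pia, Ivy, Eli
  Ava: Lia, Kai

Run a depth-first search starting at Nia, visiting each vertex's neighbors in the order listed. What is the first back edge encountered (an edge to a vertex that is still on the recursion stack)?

Ivy->Nia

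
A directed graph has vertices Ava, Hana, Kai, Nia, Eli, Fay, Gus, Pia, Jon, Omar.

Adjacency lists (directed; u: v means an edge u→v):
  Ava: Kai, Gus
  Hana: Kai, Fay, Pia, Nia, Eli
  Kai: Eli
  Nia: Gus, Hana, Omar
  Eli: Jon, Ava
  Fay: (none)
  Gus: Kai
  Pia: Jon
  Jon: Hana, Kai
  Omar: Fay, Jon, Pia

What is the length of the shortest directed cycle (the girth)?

For each vertex v, BFS finds the shortest path from v back to v.
The shortest such closed walk is Nia → Hana → Nia, length 2.

2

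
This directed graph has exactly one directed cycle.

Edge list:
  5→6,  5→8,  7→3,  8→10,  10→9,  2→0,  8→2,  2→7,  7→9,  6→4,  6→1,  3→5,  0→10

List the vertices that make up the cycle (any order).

DFS with gray/black marking from 5:
5 gray
  8 gray
    2 gray
      0 gray
        10 gray
          9 gray
          9 black
        10 black
      0 black
      7 gray
        3 gray
          3→5: 5 is gray → back edge
Back edge closes the cycle 5 → 8 → 2 → 7 → 3 → 5; its vertices are {2, 3, 5, 7, 8}.

2, 3, 5, 7, 8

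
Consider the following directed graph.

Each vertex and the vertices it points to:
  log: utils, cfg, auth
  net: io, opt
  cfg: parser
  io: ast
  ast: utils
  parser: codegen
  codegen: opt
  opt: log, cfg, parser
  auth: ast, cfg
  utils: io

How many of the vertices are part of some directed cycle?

A vertex is on a directed cycle iff it belongs to a strongly connected component of size ≥ 2 (or has a self-loop).
The vertices on cycles are {io, ast, cfg, log, opt, auth, utils, parser, codegen} — 9 in total.

9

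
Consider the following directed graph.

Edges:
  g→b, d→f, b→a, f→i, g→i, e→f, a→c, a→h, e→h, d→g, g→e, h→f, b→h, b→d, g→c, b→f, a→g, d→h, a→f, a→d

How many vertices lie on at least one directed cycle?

A vertex is on a directed cycle iff it belongs to a strongly connected component of size ≥ 2 (or has a self-loop).
The vertices on cycles are {a, b, d, g} — 4 in total.

4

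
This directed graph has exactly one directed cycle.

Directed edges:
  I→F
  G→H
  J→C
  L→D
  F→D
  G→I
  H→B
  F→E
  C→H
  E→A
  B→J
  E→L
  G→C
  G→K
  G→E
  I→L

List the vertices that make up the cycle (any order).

B, C, H, J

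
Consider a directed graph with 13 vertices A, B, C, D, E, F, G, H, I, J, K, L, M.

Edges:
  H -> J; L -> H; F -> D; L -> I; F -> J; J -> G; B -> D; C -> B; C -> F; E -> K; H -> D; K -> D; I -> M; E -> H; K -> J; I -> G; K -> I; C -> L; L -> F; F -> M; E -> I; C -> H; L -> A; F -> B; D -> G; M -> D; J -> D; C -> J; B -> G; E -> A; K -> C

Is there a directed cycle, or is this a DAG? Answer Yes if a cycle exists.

DFS with white/gray/black marking, starting from D:
D gray
  G gray
  G black
D black
A gray
A black
B gray
  B→D: D black — skip
  B→G: G black — skip
B black
C gray
  L gray
    H gray
      J gray
        J→D: D black — skip
        J→G: G black — skip
      J black
      H→D: D black — skip
    H black
    F gray
      F→D: D black — skip
      F→B: B black — skip
      M gray
        M→D: D black — skip
      M black
      F→J: J black — skip
    F black
    I gray
      I→M: M black — skip
      I→G: G black — skip
    I black
    L→A: A black — skip
  L black
  C→B: B black — skip
  C→F: F black — skip
  C→J: J black — skip
  C→H: H black — skip
C black
E gray
  E→I: I black — skip
  E→H: H black — skip
  K gray
    K→J: J black — skip
    K→D: D black — skip
    K→I: I black — skip
    K→C: C black — skip
  K black
  E→A: A black — skip
E black
Every edge goes to a white or black vertex — no back edge, so the graph is acyclic.

No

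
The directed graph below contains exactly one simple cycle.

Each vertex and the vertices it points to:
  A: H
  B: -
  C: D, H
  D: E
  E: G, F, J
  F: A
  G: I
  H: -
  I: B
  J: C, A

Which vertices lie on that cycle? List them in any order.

C, D, E, J

DFS with gray/black marking from E:
E gray
  G gray
    I gray
      B gray
      B black
    I black
  G black
  F gray
    A gray
      H gray
      H black
    A black
  F black
  J gray
    C gray
      D gray
        D→E: E is gray → back edge
Back edge closes the cycle E → J → C → D → E; its vertices are {C, D, E, J}.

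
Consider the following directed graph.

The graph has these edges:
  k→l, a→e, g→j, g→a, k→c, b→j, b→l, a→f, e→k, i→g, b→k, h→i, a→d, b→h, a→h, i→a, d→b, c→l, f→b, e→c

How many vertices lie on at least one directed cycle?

7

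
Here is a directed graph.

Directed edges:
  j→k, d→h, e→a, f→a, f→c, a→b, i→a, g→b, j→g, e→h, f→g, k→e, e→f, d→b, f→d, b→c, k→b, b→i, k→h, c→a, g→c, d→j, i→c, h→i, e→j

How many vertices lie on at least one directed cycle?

A vertex is on a directed cycle iff it belongs to a strongly connected component of size ≥ 2 (or has a self-loop).
The vertices on cycles are {a, b, c, d, e, f, i, j, k} — 9 in total.

9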